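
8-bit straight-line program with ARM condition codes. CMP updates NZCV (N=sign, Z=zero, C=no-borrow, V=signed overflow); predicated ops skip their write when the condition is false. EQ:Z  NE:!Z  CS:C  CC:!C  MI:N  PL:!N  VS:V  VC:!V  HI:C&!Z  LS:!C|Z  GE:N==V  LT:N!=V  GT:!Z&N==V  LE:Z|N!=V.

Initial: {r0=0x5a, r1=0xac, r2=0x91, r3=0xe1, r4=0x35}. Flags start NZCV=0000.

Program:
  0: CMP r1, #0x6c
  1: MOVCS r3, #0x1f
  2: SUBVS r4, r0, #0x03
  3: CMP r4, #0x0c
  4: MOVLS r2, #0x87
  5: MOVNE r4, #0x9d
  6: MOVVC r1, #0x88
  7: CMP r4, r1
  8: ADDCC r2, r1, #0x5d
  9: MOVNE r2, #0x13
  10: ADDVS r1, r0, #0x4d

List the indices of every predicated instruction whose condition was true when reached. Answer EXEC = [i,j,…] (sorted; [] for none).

0: ✓ CMP  NZCV=0011
1: ✓ MOVCS  r3←0x1f
2: ✓ SUBVS  r4←0x57
3: ✓ CMP  NZCV=0010
4: · MOVLS
5: ✓ MOVNE  r4←0x9d
6: ✓ MOVVC  r1←0x88
7: ✓ CMP  NZCV=0010
8: · ADDCC
9: ✓ MOVNE  r2←0x13
10: · ADDVS

EXEC = [1,2,5,6,9]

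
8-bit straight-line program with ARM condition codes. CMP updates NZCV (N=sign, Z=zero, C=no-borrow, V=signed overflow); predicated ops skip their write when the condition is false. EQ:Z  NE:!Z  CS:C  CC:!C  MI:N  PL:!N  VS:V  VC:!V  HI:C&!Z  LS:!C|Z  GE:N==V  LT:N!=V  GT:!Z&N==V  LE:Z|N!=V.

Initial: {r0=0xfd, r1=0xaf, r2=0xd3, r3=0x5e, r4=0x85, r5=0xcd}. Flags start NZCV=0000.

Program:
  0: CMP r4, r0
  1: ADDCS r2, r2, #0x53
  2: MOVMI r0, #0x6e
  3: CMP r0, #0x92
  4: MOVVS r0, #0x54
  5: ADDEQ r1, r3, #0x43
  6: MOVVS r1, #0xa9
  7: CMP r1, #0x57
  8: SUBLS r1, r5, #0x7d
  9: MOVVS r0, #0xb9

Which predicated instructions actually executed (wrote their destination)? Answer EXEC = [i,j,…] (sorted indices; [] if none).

[0] flags=1000 → (cmp)
[1] flags=1000 CS?F → skip
[2] flags=1000 MI?T → r0=0x6e
[3] flags=1001 → (cmp)
[4] flags=1001 VS?T → r0=0x54
[5] flags=1001 EQ?F → skip
[6] flags=1001 VS?T → r1=0xa9
[7] flags=0011 → (cmp)
[8] flags=0011 LS?F → skip
[9] flags=0011 VS?T → r0=0xb9

EXEC = [2,4,6,9]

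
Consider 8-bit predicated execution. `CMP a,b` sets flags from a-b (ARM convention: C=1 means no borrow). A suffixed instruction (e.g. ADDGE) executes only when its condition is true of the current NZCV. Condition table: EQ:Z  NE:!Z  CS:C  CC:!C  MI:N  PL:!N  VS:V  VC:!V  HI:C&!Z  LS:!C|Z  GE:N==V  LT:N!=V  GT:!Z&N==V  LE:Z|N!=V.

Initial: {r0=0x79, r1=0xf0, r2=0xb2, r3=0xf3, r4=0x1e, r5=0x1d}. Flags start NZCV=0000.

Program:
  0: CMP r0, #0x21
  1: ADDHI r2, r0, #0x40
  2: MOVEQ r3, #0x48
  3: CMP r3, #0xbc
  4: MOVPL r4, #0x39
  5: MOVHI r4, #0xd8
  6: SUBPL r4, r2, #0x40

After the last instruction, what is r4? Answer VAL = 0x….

[0] flags=0010 → (cmp)
[1] flags=0010 HI?T → r2=0xb9
[2] flags=0010 EQ?F → skip
[3] flags=0010 → (cmp)
[4] flags=0010 PL?T → r4=0x39
[5] flags=0010 HI?T → r4=0xd8
[6] flags=0010 PL?T → r4=0x79

VAL = 0x79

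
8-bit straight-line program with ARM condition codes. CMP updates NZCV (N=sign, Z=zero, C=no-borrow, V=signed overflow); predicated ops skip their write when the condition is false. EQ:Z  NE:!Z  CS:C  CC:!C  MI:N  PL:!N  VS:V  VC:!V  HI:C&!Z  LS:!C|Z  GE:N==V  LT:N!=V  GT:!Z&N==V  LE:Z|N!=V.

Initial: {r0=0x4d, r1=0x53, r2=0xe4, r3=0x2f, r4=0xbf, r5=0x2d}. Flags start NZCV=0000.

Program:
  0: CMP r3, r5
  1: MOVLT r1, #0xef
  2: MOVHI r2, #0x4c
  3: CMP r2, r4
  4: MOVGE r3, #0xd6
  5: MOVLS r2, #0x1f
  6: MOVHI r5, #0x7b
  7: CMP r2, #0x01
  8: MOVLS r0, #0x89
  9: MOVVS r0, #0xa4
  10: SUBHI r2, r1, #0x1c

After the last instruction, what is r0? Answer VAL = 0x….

0: ✓ CMP  NZCV=0010
1: · MOVLT
2: ✓ MOVHI  r2←0x4c
3: ✓ CMP  NZCV=1001
4: ✓ MOVGE  r3←0xd6
5: ✓ MOVLS  r2←0x1f
6: · MOVHI
7: ✓ CMP  NZCV=0010
8: · MOVLS
9: · MOVVS
10: ✓ SUBHI  r2←0x37

VAL = 0x4d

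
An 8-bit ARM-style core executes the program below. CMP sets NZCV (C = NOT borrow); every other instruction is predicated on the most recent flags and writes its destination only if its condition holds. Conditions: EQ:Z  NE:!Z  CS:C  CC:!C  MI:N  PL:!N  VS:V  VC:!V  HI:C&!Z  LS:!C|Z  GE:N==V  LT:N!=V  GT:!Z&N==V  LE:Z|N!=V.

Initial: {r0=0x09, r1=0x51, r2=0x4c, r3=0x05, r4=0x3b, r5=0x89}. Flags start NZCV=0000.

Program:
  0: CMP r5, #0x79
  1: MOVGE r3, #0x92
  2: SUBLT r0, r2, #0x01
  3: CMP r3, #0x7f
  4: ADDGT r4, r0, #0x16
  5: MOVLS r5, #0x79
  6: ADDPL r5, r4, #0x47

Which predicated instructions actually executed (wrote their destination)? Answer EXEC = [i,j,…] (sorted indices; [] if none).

EXEC = [2,5]

0: ✓ CMP  NZCV=0011
1: · MOVGE
2: ✓ SUBLT  r0←0x4b
3: ✓ CMP  NZCV=1000
4: · ADDGT
5: ✓ MOVLS  r5←0x79
6: · ADDPL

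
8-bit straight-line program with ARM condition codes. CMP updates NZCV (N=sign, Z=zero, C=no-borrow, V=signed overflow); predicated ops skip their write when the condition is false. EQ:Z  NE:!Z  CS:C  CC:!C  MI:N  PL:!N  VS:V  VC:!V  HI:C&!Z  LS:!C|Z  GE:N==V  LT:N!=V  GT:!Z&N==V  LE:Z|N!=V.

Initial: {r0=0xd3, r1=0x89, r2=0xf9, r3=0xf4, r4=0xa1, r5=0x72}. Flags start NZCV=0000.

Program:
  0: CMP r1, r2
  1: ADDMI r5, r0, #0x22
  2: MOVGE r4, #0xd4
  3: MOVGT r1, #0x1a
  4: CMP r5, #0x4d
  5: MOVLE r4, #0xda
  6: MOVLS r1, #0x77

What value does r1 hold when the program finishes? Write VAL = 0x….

0: ✓ CMP  NZCV=1000
1: ✓ ADDMI  r5←0xf5
2: · MOVGE
3: · MOVGT
4: ✓ CMP  NZCV=1010
5: ✓ MOVLE  r4←0xda
6: · MOVLS

VAL = 0x89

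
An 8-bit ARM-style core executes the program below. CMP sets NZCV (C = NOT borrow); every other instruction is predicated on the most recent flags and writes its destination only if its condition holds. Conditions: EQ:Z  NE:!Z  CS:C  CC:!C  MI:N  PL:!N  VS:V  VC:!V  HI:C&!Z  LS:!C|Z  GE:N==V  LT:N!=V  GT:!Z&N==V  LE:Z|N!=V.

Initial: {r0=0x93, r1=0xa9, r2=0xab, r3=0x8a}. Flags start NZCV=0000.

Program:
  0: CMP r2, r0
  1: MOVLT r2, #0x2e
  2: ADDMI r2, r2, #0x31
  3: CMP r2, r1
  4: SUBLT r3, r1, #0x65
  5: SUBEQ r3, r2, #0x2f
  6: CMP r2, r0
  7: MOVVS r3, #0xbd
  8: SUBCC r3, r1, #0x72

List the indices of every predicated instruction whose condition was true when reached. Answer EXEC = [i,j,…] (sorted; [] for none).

[0] flags=0010 → (cmp)
[1] flags=0010 LT?F → skip
[2] flags=0010 MI?F → skip
[3] flags=0010 → (cmp)
[4] flags=0010 LT?F → skip
[5] flags=0010 EQ?F → skip
[6] flags=0010 → (cmp)
[7] flags=0010 VS?F → skip
[8] flags=0010 CC?F → skip

EXEC = []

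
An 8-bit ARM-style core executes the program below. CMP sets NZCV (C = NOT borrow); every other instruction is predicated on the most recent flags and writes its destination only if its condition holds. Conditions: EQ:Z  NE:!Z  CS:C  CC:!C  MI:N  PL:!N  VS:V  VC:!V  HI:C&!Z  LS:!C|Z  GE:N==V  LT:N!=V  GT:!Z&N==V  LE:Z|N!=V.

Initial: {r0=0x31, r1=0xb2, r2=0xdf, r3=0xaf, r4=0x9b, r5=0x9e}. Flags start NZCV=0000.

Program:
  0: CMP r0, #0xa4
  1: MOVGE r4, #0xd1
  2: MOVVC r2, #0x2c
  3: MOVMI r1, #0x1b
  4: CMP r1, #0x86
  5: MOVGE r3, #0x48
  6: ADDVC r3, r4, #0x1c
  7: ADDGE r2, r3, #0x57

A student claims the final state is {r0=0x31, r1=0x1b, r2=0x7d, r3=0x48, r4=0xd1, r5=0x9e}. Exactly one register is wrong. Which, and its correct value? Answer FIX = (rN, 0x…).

FIX = (r2, 0x9f)

0: ✓ CMP  NZCV=1001
1: ✓ MOVGE  r4←0xd1
2: · MOVVC
3: ✓ MOVMI  r1←0x1b
4: ✓ CMP  NZCV=1001
5: ✓ MOVGE  r3←0x48
6: · ADDVC
7: ✓ ADDGE  r2←0x9f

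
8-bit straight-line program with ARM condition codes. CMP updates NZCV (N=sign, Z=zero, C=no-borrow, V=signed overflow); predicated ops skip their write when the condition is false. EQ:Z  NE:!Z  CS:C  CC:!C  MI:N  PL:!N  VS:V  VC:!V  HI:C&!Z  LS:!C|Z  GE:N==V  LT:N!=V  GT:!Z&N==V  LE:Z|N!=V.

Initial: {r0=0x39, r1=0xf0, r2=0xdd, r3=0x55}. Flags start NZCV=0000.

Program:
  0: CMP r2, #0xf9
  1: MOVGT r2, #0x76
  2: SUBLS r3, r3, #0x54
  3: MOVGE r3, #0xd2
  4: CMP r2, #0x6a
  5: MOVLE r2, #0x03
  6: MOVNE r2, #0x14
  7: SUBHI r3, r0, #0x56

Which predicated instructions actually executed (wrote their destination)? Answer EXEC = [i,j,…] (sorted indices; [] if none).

[0] flags=1000 → (cmp)
[1] flags=1000 GT?F → skip
[2] flags=1000 LS?T → r3=0x01
[3] flags=1000 GE?F → skip
[4] flags=0011 → (cmp)
[5] flags=0011 LE?T → r2=0x03
[6] flags=0011 NE?T → r2=0x14
[7] flags=0011 HI?T → r3=0xe3

EXEC = [2,5,6,7]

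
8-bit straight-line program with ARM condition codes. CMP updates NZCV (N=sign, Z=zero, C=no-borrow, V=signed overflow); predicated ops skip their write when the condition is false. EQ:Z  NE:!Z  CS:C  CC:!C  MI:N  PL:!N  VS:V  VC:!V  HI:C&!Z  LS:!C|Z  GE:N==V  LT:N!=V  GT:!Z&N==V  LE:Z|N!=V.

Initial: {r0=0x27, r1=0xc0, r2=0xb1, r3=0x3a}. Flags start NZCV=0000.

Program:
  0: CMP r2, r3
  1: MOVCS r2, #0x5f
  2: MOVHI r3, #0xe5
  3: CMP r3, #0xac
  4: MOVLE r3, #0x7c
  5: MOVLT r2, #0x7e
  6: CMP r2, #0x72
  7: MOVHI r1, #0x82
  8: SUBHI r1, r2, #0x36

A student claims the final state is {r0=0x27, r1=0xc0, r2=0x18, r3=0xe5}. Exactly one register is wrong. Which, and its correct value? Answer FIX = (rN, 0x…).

FIX = (r2, 0x5f)

0: ✓ CMP  NZCV=0011
1: ✓ MOVCS  r2←0x5f
2: ✓ MOVHI  r3←0xe5
3: ✓ CMP  NZCV=0010
4: · MOVLE
5: · MOVLT
6: ✓ CMP  NZCV=1000
7: · MOVHI
8: · SUBHI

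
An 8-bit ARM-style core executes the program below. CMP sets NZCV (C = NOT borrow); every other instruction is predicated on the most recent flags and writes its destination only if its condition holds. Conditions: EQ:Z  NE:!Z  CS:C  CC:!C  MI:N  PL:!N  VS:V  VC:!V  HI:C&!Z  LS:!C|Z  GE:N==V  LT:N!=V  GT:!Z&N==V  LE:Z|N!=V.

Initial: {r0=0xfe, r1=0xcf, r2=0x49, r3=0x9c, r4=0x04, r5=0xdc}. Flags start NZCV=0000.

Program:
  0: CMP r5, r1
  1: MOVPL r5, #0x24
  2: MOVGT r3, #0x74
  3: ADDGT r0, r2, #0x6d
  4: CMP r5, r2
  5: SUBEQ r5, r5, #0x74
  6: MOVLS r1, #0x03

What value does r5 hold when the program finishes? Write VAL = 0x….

VAL = 0x24

[0] flags=0010 → (cmp)
[1] flags=0010 PL?T → r5=0x24
[2] flags=0010 GT?T → r3=0x74
[3] flags=0010 GT?T → r0=0xb6
[4] flags=1000 → (cmp)
[5] flags=1000 EQ?F → skip
[6] flags=1000 LS?T → r1=0x03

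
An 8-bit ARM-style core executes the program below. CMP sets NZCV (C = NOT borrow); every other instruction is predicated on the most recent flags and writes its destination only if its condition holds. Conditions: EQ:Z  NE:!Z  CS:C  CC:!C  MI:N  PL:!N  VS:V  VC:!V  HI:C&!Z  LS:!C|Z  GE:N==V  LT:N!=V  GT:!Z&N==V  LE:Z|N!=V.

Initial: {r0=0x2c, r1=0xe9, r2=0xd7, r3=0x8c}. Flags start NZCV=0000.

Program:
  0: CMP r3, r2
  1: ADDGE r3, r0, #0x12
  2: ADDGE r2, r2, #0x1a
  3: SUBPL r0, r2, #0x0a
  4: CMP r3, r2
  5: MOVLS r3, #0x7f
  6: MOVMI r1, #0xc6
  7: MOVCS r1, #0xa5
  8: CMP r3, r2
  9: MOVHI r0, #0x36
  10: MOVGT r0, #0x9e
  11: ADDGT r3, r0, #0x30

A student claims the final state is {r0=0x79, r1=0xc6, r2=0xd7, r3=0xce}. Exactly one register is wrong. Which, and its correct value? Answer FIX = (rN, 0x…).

FIX = (r0, 0x9e)

0: ✓ CMP  NZCV=1000
1: · ADDGE
2: · ADDGE
3: · SUBPL
4: ✓ CMP  NZCV=1000
5: ✓ MOVLS  r3←0x7f
6: ✓ MOVMI  r1←0xc6
7: · MOVCS
8: ✓ CMP  NZCV=1001
9: · MOVHI
10: ✓ MOVGT  r0←0x9e
11: ✓ ADDGT  r3←0xce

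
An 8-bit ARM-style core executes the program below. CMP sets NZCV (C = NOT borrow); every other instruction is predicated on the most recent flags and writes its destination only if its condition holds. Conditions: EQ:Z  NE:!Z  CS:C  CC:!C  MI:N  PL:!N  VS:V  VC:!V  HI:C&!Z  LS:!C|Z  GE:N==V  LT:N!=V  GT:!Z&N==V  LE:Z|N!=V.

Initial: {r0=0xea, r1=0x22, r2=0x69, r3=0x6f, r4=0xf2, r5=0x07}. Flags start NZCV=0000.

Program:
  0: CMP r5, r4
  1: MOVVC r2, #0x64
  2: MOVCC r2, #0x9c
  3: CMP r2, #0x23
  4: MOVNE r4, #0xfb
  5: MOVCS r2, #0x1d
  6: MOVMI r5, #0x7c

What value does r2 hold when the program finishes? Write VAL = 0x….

[0] flags=0000 → (cmp)
[1] flags=0000 VC?T → r2=0x64
[2] flags=0000 CC?T → r2=0x9c
[3] flags=0011 → (cmp)
[4] flags=0011 NE?T → r4=0xfb
[5] flags=0011 CS?T → r2=0x1d
[6] flags=0011 MI?F → skip

VAL = 0x1d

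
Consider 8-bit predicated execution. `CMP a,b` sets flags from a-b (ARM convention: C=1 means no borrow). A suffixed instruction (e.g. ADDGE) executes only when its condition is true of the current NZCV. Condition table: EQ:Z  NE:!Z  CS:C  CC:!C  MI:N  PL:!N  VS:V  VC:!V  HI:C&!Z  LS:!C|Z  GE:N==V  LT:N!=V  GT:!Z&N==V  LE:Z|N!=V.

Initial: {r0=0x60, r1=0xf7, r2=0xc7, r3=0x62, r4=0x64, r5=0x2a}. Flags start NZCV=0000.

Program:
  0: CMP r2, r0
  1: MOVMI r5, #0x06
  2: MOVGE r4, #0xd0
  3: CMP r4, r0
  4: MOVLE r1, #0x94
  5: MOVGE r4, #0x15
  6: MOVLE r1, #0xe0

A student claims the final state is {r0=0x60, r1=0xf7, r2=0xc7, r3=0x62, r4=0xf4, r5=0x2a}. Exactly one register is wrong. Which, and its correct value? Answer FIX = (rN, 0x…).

[0] flags=0011 → (cmp)
[1] flags=0011 MI?F → skip
[2] flags=0011 GE?F → skip
[3] flags=0010 → (cmp)
[4] flags=0010 LE?F → skip
[5] flags=0010 GE?T → r4=0x15
[6] flags=0010 LE?F → skip

FIX = (r4, 0x15)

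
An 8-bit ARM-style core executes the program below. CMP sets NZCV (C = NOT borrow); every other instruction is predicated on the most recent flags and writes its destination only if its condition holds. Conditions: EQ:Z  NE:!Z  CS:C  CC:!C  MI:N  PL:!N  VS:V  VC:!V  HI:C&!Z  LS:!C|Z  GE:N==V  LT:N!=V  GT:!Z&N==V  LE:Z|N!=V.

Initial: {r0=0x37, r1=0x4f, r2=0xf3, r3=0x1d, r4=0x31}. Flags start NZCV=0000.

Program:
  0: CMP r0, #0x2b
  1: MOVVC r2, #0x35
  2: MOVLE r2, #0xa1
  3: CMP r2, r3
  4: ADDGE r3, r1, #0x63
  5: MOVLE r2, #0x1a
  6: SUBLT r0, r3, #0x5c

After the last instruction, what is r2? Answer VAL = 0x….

VAL = 0x35

[0] flags=0010 → (cmp)
[1] flags=0010 VC?T → r2=0x35
[2] flags=0010 LE?F → skip
[3] flags=0010 → (cmp)
[4] flags=0010 GE?T → r3=0xb2
[5] flags=0010 LE?F → skip
[6] flags=0010 LT?F → skip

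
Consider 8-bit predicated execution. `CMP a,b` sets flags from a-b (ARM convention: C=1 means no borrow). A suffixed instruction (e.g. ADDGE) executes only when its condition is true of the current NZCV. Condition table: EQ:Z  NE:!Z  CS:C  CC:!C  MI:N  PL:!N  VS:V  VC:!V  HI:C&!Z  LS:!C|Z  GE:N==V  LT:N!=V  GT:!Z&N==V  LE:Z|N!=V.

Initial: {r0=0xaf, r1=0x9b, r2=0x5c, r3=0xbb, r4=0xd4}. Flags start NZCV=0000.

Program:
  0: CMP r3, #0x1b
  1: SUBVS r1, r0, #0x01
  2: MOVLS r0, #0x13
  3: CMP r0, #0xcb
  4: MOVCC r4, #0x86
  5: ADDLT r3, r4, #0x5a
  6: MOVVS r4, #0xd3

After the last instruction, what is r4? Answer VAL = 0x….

[0] flags=1010 → (cmp)
[1] flags=1010 VS?F → skip
[2] flags=1010 LS?F → skip
[3] flags=1000 → (cmp)
[4] flags=1000 CC?T → r4=0x86
[5] flags=1000 LT?T → r3=0xe0
[6] flags=1000 VS?F → skip

VAL = 0x86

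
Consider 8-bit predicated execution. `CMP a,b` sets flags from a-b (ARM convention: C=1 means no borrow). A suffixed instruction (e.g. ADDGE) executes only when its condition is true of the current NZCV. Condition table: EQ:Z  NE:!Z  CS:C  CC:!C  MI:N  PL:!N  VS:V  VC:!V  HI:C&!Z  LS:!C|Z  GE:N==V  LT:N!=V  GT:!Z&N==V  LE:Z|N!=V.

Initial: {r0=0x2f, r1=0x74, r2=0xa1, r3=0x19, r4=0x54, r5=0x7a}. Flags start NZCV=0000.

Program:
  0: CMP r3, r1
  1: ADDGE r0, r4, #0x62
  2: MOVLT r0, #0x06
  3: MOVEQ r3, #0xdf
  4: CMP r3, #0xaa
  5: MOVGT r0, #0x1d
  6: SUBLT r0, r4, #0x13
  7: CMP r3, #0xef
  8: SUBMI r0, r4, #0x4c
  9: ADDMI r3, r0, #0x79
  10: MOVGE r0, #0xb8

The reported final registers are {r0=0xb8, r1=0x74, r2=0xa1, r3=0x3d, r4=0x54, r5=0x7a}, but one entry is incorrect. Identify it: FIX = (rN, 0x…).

0: ✓ CMP  NZCV=1000
1: · ADDGE
2: ✓ MOVLT  r0←0x06
3: · MOVEQ
4: ✓ CMP  NZCV=0000
5: ✓ MOVGT  r0←0x1d
6: · SUBLT
7: ✓ CMP  NZCV=0000
8: · SUBMI
9: · ADDMI
10: ✓ MOVGE  r0←0xb8

FIX = (r3, 0x19)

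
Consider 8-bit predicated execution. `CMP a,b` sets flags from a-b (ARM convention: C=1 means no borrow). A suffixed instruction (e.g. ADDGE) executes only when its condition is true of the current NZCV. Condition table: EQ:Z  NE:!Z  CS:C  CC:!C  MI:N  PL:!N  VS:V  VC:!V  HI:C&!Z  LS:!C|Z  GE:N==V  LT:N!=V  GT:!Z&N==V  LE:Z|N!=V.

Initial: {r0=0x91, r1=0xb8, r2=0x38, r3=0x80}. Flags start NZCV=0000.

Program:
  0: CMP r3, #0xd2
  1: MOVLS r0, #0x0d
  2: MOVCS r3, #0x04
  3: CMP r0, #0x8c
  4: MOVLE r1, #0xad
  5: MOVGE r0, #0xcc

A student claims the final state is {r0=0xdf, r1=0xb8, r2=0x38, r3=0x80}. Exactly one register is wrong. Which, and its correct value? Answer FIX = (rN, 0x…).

FIX = (r0, 0xcc)

[0] flags=1000 → (cmp)
[1] flags=1000 LS?T → r0=0x0d
[2] flags=1000 CS?F → skip
[3] flags=1001 → (cmp)
[4] flags=1001 LE?F → skip
[5] flags=1001 GE?T → r0=0xcc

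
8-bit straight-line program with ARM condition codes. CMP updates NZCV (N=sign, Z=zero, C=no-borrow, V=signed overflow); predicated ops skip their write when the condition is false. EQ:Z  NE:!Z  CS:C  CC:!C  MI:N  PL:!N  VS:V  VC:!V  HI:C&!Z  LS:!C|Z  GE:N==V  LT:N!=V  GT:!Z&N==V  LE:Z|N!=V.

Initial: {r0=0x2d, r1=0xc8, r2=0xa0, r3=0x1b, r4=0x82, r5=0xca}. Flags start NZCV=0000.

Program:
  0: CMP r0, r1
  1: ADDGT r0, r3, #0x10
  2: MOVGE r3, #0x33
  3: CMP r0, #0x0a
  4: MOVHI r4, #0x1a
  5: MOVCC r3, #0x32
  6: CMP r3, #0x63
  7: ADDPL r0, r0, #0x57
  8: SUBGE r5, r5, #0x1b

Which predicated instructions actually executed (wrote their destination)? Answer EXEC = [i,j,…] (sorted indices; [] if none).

EXEC = [1,2,4]

[0] flags=0000 → (cmp)
[1] flags=0000 GT?T → r0=0x2b
[2] flags=0000 GE?T → r3=0x33
[3] flags=0010 → (cmp)
[4] flags=0010 HI?T → r4=0x1a
[5] flags=0010 CC?F → skip
[6] flags=1000 → (cmp)
[7] flags=1000 PL?F → skip
[8] flags=1000 GE?F → skip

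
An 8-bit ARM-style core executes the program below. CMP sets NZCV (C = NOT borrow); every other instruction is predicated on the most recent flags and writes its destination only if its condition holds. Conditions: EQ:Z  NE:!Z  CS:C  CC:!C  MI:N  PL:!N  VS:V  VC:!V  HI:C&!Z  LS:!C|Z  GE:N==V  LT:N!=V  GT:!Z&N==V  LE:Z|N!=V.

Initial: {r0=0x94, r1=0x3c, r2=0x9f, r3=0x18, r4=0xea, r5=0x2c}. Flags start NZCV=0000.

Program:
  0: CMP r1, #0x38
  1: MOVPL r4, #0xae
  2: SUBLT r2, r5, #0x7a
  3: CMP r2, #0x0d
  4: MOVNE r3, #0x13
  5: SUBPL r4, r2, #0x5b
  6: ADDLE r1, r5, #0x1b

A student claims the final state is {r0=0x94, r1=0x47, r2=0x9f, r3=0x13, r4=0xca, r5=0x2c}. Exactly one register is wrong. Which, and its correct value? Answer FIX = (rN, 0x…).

FIX = (r4, 0xae)

0: ✓ CMP  NZCV=0010
1: ✓ MOVPL  r4←0xae
2: · SUBLT
3: ✓ CMP  NZCV=1010
4: ✓ MOVNE  r3←0x13
5: · SUBPL
6: ✓ ADDLE  r1←0x47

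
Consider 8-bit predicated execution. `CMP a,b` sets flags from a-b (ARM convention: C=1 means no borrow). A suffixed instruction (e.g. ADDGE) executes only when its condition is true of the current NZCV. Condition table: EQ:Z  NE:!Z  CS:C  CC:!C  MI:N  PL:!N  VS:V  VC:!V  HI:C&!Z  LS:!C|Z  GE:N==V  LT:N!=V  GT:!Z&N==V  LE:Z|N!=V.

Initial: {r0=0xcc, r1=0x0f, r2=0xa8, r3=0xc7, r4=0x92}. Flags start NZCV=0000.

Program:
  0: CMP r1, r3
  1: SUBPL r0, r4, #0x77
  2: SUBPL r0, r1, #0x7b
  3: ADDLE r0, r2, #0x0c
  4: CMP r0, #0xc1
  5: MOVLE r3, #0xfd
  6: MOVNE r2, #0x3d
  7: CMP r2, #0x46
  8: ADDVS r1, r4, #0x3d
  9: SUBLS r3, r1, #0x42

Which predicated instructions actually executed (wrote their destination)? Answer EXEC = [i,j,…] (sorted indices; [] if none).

[0] flags=0000 → (cmp)
[1] flags=0000 PL?T → r0=0x1b
[2] flags=0000 PL?T → r0=0x94
[3] flags=0000 LE?F → skip
[4] flags=1000 → (cmp)
[5] flags=1000 LE?T → r3=0xfd
[6] flags=1000 NE?T → r2=0x3d
[7] flags=1000 → (cmp)
[8] flags=1000 VS?F → skip
[9] flags=1000 LS?T → r3=0xcd

EXEC = [1,2,5,6,9]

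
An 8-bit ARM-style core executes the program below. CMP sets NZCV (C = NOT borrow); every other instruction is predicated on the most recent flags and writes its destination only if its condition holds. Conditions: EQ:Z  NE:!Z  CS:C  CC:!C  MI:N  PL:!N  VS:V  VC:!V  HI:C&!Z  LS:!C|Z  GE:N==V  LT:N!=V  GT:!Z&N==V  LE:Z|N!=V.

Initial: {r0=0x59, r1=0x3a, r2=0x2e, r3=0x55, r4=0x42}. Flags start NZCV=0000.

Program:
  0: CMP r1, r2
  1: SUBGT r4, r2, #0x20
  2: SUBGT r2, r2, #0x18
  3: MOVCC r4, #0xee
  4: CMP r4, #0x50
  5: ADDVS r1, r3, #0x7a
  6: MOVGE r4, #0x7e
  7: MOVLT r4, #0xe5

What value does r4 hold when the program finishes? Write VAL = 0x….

VAL = 0xe5

[0] flags=0010 → (cmp)
[1] flags=0010 GT?T → r4=0x0e
[2] flags=0010 GT?T → r2=0x16
[3] flags=0010 CC?F → skip
[4] flags=1000 → (cmp)
[5] flags=1000 VS?F → skip
[6] flags=1000 GE?F → skip
[7] flags=1000 LT?T → r4=0xe5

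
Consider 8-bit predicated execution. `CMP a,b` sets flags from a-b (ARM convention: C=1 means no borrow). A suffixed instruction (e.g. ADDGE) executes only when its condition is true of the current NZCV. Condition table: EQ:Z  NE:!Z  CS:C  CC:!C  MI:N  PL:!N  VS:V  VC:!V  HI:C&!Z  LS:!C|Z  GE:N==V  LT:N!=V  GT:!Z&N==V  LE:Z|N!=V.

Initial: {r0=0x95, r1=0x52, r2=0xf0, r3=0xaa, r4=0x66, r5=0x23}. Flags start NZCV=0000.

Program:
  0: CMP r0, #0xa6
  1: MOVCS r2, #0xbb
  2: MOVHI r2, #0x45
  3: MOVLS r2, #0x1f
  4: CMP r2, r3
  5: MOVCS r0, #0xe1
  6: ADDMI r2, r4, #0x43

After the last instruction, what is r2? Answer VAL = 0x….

0: ✓ CMP  NZCV=1000
1: · MOVCS
2: · MOVHI
3: ✓ MOVLS  r2←0x1f
4: ✓ CMP  NZCV=0000
5: · MOVCS
6: · ADDMI

VAL = 0x1f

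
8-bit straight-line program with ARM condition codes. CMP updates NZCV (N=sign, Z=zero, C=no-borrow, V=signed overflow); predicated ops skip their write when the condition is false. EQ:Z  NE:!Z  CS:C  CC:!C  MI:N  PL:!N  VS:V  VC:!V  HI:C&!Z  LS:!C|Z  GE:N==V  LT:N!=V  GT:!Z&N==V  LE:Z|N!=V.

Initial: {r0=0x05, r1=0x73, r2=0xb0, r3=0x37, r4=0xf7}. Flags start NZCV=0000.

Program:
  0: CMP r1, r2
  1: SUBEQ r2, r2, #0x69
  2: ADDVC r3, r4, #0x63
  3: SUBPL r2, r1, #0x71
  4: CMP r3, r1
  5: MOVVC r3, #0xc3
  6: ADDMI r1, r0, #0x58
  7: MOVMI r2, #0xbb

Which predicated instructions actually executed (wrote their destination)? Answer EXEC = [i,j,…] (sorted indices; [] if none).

EXEC = [5,6,7]

0: ✓ CMP  NZCV=1001
1: · SUBEQ
2: · ADDVC
3: · SUBPL
4: ✓ CMP  NZCV=1000
5: ✓ MOVVC  r3←0xc3
6: ✓ ADDMI  r1←0x5d
7: ✓ MOVMI  r2←0xbb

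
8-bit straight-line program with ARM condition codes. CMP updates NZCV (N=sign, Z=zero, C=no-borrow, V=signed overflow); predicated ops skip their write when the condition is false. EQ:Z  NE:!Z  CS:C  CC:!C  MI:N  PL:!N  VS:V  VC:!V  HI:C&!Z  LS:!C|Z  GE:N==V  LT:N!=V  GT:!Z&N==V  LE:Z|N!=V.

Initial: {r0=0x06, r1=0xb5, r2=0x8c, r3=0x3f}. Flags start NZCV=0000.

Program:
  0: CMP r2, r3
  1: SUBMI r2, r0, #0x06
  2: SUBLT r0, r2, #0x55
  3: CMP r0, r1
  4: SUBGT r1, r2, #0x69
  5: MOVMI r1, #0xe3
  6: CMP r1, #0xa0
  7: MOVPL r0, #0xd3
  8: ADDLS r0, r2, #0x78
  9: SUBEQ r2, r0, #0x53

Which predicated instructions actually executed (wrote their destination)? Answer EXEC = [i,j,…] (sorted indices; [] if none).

EXEC = [2,4,5,7]

0: ✓ CMP  NZCV=0011
1: · SUBMI
2: ✓ SUBLT  r0←0x37
3: ✓ CMP  NZCV=1001
4: ✓ SUBGT  r1←0x23
5: ✓ MOVMI  r1←0xe3
6: ✓ CMP  NZCV=0010
7: ✓ MOVPL  r0←0xd3
8: · ADDLS
9: · SUBEQ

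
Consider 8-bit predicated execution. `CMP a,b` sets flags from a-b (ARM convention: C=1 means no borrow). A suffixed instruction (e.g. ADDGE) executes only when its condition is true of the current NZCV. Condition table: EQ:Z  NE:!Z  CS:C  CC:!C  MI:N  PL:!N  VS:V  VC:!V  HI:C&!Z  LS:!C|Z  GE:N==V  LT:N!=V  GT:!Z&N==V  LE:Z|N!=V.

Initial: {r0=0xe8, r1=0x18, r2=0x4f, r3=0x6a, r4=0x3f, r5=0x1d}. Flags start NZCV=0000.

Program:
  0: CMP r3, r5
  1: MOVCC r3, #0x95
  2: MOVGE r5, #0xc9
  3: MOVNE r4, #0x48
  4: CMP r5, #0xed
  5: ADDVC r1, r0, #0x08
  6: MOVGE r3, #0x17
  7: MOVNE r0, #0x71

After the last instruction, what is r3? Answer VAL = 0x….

VAL = 0x6a

0: ✓ CMP  NZCV=0010
1: · MOVCC
2: ✓ MOVGE  r5←0xc9
3: ✓ MOVNE  r4←0x48
4: ✓ CMP  NZCV=1000
5: ✓ ADDVC  r1←0xf0
6: · MOVGE
7: ✓ MOVNE  r0←0x71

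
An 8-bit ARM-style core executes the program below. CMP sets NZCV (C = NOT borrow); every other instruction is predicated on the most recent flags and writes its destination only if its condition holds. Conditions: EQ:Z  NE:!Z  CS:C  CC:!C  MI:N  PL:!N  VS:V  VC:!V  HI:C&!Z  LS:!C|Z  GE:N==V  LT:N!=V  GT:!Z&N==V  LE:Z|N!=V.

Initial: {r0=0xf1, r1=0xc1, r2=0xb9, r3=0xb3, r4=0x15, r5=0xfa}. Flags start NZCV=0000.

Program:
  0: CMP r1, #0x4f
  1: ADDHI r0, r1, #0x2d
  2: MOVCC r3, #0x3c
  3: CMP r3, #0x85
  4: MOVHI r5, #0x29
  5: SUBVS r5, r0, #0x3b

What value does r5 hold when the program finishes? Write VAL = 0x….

[0] flags=0011 → (cmp)
[1] flags=0011 HI?T → r0=0xee
[2] flags=0011 CC?F → skip
[3] flags=0010 → (cmp)
[4] flags=0010 HI?T → r5=0x29
[5] flags=0010 VS?F → skip

VAL = 0x29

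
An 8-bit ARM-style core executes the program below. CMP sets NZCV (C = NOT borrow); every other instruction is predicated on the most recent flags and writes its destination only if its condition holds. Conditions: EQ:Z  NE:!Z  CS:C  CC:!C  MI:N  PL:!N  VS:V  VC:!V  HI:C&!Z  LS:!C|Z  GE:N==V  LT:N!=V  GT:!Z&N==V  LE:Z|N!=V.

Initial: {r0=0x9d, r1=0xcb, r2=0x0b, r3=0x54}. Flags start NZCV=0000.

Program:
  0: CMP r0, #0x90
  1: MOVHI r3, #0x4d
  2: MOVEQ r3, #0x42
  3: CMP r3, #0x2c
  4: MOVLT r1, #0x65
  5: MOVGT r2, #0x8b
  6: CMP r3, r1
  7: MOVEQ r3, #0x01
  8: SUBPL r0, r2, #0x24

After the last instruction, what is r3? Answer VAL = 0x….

0: ✓ CMP  NZCV=0010
1: ✓ MOVHI  r3←0x4d
2: · MOVEQ
3: ✓ CMP  NZCV=0010
4: · MOVLT
5: ✓ MOVGT  r2←0x8b
6: ✓ CMP  NZCV=1001
7: · MOVEQ
8: · SUBPL

VAL = 0x4d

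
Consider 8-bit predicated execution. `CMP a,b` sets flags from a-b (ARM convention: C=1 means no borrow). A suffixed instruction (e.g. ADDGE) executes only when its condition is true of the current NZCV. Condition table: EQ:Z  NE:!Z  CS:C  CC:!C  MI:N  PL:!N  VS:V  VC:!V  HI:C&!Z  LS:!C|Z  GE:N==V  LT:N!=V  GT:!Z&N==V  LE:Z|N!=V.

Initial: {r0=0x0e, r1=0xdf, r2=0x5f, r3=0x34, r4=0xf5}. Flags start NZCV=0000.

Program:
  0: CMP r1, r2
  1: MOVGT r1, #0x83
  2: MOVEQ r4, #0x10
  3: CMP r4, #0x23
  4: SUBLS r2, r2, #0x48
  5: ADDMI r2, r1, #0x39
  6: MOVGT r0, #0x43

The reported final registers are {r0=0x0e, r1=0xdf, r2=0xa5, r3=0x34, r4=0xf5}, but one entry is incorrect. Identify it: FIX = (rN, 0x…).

FIX = (r2, 0x18)

[0] flags=1010 → (cmp)
[1] flags=1010 GT?F → skip
[2] flags=1010 EQ?F → skip
[3] flags=1010 → (cmp)
[4] flags=1010 LS?F → skip
[5] flags=1010 MI?T → r2=0x18
[6] flags=1010 GT?F → skip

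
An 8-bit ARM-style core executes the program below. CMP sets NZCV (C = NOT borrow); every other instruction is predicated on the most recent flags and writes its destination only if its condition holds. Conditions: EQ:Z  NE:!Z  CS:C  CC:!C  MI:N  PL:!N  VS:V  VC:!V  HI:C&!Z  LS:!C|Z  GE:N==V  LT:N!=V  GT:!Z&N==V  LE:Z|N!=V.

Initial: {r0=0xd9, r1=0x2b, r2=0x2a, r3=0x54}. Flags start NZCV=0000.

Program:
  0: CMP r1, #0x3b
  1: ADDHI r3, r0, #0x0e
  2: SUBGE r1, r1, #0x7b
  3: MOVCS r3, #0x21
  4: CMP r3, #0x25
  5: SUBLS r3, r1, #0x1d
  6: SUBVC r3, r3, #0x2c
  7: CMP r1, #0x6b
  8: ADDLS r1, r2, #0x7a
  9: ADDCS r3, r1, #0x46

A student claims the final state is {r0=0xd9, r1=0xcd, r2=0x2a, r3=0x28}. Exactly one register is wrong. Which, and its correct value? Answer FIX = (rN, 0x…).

FIX = (r1, 0xa4)

0: ✓ CMP  NZCV=1000
1: · ADDHI
2: · SUBGE
3: · MOVCS
4: ✓ CMP  NZCV=0010
5: · SUBLS
6: ✓ SUBVC  r3←0x28
7: ✓ CMP  NZCV=1000
8: ✓ ADDLS  r1←0xa4
9: · ADDCS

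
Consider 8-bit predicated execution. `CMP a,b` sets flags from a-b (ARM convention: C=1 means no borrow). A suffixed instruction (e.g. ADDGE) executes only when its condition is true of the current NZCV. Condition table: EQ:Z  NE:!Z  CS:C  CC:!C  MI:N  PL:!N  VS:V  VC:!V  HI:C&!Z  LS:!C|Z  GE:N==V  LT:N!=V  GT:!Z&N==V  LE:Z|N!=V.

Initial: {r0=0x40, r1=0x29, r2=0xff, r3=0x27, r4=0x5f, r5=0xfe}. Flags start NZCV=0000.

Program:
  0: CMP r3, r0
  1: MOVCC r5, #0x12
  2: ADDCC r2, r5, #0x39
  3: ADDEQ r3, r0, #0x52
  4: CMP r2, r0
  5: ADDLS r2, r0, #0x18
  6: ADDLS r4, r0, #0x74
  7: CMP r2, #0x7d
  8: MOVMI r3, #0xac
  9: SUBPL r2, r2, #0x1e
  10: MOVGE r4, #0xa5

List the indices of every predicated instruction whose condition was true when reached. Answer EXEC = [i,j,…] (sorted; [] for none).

0: ✓ CMP  NZCV=1000
1: ✓ MOVCC  r5←0x12
2: ✓ ADDCC  r2←0x4b
3: · ADDEQ
4: ✓ CMP  NZCV=0010
5: · ADDLS
6: · ADDLS
7: ✓ CMP  NZCV=1000
8: ✓ MOVMI  r3←0xac
9: · SUBPL
10: · MOVGE

EXEC = [1,2,8]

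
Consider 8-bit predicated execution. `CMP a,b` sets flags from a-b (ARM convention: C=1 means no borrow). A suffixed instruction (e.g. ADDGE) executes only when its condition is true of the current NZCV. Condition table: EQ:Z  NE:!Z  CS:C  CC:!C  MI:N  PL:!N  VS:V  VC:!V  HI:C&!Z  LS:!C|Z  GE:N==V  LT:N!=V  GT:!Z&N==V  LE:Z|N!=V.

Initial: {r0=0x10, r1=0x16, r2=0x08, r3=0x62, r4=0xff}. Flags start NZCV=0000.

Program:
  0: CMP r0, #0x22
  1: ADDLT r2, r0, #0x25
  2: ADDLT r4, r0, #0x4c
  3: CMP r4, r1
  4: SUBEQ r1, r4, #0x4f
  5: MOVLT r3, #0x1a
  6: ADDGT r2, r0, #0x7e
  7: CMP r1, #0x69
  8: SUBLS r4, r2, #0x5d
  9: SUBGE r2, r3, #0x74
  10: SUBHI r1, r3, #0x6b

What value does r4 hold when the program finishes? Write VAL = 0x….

VAL = 0x31

0: ✓ CMP  NZCV=1000
1: ✓ ADDLT  r2←0x35
2: ✓ ADDLT  r4←0x5c
3: ✓ CMP  NZCV=0010
4: · SUBEQ
5: · MOVLT
6: ✓ ADDGT  r2←0x8e
7: ✓ CMP  NZCV=1000
8: ✓ SUBLS  r4←0x31
9: · SUBGE
10: · SUBHI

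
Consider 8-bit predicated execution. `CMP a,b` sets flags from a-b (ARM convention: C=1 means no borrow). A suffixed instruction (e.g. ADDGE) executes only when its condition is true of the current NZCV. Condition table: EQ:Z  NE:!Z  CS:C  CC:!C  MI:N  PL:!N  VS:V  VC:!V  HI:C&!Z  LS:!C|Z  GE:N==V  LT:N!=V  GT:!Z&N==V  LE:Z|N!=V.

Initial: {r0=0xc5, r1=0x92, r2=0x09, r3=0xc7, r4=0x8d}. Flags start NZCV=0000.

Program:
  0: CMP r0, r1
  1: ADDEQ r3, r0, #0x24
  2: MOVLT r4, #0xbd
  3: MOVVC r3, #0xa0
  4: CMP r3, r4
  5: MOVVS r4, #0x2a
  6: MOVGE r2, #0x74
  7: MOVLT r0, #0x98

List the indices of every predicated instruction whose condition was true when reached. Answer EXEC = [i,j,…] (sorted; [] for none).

0: ✓ CMP  NZCV=0010
1: · ADDEQ
2: · MOVLT
3: ✓ MOVVC  r3←0xa0
4: ✓ CMP  NZCV=0010
5: · MOVVS
6: ✓ MOVGE  r2←0x74
7: · MOVLT

EXEC = [3,6]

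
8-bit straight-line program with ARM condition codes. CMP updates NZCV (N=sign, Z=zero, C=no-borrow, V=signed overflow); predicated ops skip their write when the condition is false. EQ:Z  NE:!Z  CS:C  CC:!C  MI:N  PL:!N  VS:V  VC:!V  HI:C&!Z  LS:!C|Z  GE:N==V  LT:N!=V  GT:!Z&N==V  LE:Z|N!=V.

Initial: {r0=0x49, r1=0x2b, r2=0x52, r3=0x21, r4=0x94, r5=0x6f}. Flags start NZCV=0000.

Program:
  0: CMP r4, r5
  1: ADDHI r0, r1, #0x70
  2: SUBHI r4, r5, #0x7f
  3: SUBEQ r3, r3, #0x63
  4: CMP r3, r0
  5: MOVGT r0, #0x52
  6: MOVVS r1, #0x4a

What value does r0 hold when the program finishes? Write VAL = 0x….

0: ✓ CMP  NZCV=0011
1: ✓ ADDHI  r0←0x9b
2: ✓ SUBHI  r4←0xf0
3: · SUBEQ
4: ✓ CMP  NZCV=1001
5: ✓ MOVGT  r0←0x52
6: ✓ MOVVS  r1←0x4a

VAL = 0x52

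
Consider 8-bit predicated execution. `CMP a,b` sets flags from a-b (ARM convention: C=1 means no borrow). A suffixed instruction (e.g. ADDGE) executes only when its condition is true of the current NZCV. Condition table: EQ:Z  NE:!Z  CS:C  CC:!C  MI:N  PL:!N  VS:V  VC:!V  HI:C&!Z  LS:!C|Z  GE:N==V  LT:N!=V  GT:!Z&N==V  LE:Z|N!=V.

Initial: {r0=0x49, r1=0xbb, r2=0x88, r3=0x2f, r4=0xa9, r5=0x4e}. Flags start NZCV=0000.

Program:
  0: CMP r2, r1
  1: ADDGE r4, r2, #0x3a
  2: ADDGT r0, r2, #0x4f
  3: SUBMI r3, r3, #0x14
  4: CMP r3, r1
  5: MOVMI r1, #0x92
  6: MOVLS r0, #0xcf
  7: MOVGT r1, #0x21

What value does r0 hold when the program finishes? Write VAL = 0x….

VAL = 0xcf

0: ✓ CMP  NZCV=1000
1: · ADDGE
2: · ADDGT
3: ✓ SUBMI  r3←0x1b
4: ✓ CMP  NZCV=0000
5: · MOVMI
6: ✓ MOVLS  r0←0xcf
7: ✓ MOVGT  r1←0x21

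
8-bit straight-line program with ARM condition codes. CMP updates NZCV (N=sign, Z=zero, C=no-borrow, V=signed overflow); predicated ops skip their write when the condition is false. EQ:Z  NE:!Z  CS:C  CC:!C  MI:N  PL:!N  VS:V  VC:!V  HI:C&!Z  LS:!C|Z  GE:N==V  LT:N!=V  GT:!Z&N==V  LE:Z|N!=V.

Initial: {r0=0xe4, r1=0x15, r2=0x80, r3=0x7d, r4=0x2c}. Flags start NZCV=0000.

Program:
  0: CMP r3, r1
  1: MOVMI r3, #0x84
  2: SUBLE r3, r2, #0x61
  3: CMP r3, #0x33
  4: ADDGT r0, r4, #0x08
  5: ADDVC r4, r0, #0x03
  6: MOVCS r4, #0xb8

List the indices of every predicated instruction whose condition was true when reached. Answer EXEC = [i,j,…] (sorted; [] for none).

[0] flags=0010 → (cmp)
[1] flags=0010 MI?F → skip
[2] flags=0010 LE?F → skip
[3] flags=0010 → (cmp)
[4] flags=0010 GT?T → r0=0x34
[5] flags=0010 VC?T → r4=0x37
[6] flags=0010 CS?T → r4=0xb8

EXEC = [4,5,6]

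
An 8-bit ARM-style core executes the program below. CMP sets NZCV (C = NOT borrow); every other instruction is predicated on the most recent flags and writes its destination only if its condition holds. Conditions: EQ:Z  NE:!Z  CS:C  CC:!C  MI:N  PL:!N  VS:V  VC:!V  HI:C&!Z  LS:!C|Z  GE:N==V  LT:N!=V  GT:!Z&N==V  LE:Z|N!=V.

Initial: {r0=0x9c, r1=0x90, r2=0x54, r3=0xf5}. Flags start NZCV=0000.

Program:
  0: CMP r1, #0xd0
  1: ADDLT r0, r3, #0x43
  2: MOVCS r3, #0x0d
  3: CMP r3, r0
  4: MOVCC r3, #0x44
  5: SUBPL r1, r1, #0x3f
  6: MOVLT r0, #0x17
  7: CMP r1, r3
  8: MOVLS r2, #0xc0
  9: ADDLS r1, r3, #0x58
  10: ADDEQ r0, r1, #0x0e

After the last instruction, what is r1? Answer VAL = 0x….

VAL = 0x4d

[0] flags=1000 → (cmp)
[1] flags=1000 LT?T → r0=0x38
[2] flags=1000 CS?F → skip
[3] flags=1010 → (cmp)
[4] flags=1010 CC?F → skip
[5] flags=1010 PL?F → skip
[6] flags=1010 LT?T → r0=0x17
[7] flags=1000 → (cmp)
[8] flags=1000 LS?T → r2=0xc0
[9] flags=1000 LS?T → r1=0x4d
[10] flags=1000 EQ?F → skip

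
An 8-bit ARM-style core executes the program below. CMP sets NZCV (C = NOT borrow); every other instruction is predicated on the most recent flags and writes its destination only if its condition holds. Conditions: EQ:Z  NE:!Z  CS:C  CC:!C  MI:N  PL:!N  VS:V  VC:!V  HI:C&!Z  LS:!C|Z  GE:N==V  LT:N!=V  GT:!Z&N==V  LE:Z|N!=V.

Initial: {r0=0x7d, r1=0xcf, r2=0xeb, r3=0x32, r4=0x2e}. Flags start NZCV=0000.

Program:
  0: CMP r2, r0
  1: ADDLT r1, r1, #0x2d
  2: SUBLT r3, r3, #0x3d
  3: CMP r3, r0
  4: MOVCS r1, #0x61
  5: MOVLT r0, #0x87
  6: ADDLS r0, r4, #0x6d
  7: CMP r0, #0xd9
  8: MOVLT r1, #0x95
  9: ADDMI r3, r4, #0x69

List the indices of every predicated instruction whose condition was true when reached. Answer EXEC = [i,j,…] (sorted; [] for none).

0: ✓ CMP  NZCV=0011
1: ✓ ADDLT  r1←0xfc
2: ✓ SUBLT  r3←0xf5
3: ✓ CMP  NZCV=0011
4: ✓ MOVCS  r1←0x61
5: ✓ MOVLT  r0←0x87
6: · ADDLS
7: ✓ CMP  NZCV=1000
8: ✓ MOVLT  r1←0x95
9: ✓ ADDMI  r3←0x97

EXEC = [1,2,4,5,8,9]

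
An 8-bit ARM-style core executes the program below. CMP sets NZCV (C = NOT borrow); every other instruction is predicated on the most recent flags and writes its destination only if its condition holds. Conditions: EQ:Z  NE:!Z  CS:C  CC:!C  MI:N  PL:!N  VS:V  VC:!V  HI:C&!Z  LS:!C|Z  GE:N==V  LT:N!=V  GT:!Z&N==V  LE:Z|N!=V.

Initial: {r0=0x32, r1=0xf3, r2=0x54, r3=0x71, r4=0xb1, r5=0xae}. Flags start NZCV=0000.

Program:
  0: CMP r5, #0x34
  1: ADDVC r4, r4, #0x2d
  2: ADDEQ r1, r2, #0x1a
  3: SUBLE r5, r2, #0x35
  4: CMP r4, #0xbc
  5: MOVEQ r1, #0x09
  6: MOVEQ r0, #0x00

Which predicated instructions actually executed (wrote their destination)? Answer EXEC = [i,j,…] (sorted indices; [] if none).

EXEC = [3]

0: ✓ CMP  NZCV=0011
1: · ADDVC
2: · ADDEQ
3: ✓ SUBLE  r5←0x1f
4: ✓ CMP  NZCV=1000
5: · MOVEQ
6: · MOVEQ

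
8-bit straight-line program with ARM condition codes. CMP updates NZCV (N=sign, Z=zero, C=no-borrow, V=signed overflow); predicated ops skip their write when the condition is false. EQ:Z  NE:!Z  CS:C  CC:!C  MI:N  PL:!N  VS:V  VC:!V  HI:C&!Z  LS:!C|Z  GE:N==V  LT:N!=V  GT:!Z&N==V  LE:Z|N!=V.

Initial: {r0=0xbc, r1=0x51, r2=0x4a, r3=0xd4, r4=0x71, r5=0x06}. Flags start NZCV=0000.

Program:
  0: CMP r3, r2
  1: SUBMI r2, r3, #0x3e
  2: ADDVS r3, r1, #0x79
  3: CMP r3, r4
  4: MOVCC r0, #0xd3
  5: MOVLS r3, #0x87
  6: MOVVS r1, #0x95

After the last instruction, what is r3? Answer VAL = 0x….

0: ✓ CMP  NZCV=1010
1: ✓ SUBMI  r2←0x96
2: · ADDVS
3: ✓ CMP  NZCV=0011
4: · MOVCC
5: · MOVLS
6: ✓ MOVVS  r1←0x95

VAL = 0xd4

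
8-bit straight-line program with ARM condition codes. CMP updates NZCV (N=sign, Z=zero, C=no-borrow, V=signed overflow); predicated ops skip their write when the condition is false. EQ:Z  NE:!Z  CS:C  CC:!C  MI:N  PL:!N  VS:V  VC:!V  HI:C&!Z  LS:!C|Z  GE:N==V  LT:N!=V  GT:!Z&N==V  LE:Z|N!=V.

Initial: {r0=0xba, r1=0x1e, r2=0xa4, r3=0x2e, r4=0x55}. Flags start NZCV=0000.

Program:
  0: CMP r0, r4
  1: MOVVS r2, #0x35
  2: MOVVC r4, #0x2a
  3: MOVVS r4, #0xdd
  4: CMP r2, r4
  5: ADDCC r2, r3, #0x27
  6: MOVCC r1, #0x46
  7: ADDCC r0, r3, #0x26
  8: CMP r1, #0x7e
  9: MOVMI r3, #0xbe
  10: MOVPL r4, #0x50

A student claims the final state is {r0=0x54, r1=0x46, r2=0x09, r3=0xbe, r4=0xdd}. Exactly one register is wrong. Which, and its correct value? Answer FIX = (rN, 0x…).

0: ✓ CMP  NZCV=0011
1: ✓ MOVVS  r2←0x35
2: · MOVVC
3: ✓ MOVVS  r4←0xdd
4: ✓ CMP  NZCV=0000
5: ✓ ADDCC  r2←0x55
6: ✓ MOVCC  r1←0x46
7: ✓ ADDCC  r0←0x54
8: ✓ CMP  NZCV=1000
9: ✓ MOVMI  r3←0xbe
10: · MOVPL

FIX = (r2, 0x55)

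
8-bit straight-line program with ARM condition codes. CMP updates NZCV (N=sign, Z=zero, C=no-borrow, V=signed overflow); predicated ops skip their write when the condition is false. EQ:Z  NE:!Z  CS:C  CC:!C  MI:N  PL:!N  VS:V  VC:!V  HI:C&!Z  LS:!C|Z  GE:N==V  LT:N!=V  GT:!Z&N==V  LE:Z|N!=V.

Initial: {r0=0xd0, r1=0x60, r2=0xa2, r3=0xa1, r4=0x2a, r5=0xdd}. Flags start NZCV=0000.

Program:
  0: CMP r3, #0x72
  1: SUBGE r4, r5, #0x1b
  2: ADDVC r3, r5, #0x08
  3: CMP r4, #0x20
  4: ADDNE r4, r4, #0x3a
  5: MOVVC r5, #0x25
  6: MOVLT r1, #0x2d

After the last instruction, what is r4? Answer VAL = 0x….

[0] flags=0011 → (cmp)
[1] flags=0011 GE?F → skip
[2] flags=0011 VC?F → skip
[3] flags=0010 → (cmp)
[4] flags=0010 NE?T → r4=0x64
[5] flags=0010 VC?T → r5=0x25
[6] flags=0010 LT?F → skip

VAL = 0x64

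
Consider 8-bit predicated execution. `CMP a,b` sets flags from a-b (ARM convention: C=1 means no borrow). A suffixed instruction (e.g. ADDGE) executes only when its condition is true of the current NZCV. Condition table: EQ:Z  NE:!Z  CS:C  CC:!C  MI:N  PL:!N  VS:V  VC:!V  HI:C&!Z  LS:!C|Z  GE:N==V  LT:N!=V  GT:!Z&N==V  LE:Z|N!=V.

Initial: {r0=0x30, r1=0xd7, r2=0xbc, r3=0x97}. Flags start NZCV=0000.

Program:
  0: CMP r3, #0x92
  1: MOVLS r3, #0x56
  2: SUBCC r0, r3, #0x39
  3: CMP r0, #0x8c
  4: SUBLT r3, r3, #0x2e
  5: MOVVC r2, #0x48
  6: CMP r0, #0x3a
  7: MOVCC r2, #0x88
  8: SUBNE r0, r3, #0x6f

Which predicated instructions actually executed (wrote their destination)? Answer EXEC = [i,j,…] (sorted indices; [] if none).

EXEC = [7,8]

[0] flags=0010 → (cmp)
[1] flags=0010 LS?F → skip
[2] flags=0010 CC?F → skip
[3] flags=1001 → (cmp)
[4] flags=1001 LT?F → skip
[5] flags=1001 VC?F → skip
[6] flags=1000 → (cmp)
[7] flags=1000 CC?T → r2=0x88
[8] flags=1000 NE?T → r0=0x28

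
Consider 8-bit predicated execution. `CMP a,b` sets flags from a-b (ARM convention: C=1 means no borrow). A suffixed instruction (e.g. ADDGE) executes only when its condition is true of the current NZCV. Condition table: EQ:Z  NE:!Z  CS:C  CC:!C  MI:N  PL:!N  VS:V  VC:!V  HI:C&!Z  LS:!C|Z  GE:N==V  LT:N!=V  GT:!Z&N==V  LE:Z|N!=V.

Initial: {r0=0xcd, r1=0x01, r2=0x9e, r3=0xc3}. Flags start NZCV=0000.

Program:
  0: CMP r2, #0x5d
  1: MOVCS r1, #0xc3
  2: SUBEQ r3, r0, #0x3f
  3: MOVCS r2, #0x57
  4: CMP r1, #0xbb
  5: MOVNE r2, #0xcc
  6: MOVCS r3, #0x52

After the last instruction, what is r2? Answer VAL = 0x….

VAL = 0xcc

0: ✓ CMP  NZCV=0011
1: ✓ MOVCS  r1←0xc3
2: · SUBEQ
3: ✓ MOVCS  r2←0x57
4: ✓ CMP  NZCV=0010
5: ✓ MOVNE  r2←0xcc
6: ✓ MOVCS  r3←0x52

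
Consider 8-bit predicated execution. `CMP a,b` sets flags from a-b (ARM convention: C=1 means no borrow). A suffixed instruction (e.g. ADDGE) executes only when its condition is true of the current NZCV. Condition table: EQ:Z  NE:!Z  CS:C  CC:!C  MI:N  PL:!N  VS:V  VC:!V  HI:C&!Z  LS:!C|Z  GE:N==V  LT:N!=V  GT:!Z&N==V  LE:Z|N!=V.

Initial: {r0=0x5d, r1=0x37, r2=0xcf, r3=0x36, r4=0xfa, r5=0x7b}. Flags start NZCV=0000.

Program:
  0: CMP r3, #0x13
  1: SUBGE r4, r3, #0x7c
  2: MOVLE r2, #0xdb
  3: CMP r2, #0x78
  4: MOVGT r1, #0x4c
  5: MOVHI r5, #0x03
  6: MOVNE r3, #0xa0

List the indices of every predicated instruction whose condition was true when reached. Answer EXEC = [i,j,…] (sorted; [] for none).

EXEC = [1,5,6]

0: ✓ CMP  NZCV=0010
1: ✓ SUBGE  r4←0xba
2: · MOVLE
3: ✓ CMP  NZCV=0011
4: · MOVGT
5: ✓ MOVHI  r5←0x03
6: ✓ MOVNE  r3←0xa0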